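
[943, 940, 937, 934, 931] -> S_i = 943 + -3*i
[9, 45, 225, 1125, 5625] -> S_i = 9*5^i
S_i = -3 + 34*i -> [-3, 31, 65, 99, 133]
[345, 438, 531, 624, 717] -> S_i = 345 + 93*i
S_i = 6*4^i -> [6, 24, 96, 384, 1536]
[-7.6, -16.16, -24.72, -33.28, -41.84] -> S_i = -7.60 + -8.56*i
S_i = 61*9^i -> [61, 549, 4941, 44469, 400221]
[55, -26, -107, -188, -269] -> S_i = 55 + -81*i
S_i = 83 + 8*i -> [83, 91, 99, 107, 115]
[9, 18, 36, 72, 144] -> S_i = 9*2^i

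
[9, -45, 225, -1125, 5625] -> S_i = 9*-5^i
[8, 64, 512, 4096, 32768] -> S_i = 8*8^i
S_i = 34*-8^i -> [34, -272, 2176, -17408, 139264]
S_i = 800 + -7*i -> [800, 793, 786, 779, 772]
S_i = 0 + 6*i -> [0, 6, 12, 18, 24]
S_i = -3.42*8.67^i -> [-3.42, -29.65, -257.08, -2228.86, -19324.24]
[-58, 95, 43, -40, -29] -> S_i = Random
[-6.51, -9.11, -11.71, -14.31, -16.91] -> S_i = -6.51 + -2.60*i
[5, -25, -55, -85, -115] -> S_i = 5 + -30*i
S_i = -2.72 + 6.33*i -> [-2.72, 3.61, 9.94, 16.27, 22.6]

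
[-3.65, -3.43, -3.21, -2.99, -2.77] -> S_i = -3.65 + 0.22*i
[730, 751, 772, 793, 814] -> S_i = 730 + 21*i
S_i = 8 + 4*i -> [8, 12, 16, 20, 24]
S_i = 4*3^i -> [4, 12, 36, 108, 324]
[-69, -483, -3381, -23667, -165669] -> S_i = -69*7^i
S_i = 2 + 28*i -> [2, 30, 58, 86, 114]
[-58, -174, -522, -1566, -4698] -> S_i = -58*3^i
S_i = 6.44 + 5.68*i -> [6.44, 12.12, 17.8, 23.48, 29.16]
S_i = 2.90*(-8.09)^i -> [2.9, -23.46, 189.8, -1535.48, 12422.02]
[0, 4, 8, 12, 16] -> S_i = 0 + 4*i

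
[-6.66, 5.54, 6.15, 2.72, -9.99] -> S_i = Random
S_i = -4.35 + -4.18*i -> [-4.35, -8.53, -12.71, -16.89, -21.07]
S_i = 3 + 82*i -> [3, 85, 167, 249, 331]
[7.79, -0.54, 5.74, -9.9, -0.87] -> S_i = Random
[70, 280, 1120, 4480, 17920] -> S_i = 70*4^i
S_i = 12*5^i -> [12, 60, 300, 1500, 7500]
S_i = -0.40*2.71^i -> [-0.4, -1.08, -2.94, -7.96, -21.57]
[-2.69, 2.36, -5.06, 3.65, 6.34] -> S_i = Random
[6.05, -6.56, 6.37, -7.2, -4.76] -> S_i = Random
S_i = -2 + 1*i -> [-2, -1, 0, 1, 2]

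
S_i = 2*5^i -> [2, 10, 50, 250, 1250]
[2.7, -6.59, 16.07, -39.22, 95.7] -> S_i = 2.70*(-2.44)^i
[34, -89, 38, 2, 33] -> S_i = Random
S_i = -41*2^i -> [-41, -82, -164, -328, -656]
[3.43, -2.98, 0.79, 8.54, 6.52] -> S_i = Random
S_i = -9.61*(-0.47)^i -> [-9.61, 4.52, -2.12, 1.0, -0.47]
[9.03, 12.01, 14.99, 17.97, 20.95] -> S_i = 9.03 + 2.98*i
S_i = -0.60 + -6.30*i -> [-0.6, -6.9, -13.2, -19.5, -25.8]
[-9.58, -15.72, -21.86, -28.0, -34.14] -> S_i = -9.58 + -6.14*i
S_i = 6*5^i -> [6, 30, 150, 750, 3750]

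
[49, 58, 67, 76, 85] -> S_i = 49 + 9*i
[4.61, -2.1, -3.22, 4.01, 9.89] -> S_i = Random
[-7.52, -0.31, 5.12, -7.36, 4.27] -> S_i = Random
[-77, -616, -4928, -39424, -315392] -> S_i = -77*8^i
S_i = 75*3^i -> [75, 225, 675, 2025, 6075]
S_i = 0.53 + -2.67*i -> [0.53, -2.14, -4.81, -7.48, -10.15]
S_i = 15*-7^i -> [15, -105, 735, -5145, 36015]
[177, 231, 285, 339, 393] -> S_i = 177 + 54*i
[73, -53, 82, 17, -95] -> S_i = Random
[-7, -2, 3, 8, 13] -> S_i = -7 + 5*i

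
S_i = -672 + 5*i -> [-672, -667, -662, -657, -652]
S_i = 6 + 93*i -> [6, 99, 192, 285, 378]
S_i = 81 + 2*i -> [81, 83, 85, 87, 89]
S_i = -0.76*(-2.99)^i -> [-0.76, 2.27, -6.79, 20.32, -60.74]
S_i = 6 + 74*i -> [6, 80, 154, 228, 302]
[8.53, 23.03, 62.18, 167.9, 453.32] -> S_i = 8.53*2.70^i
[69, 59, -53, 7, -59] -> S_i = Random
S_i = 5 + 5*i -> [5, 10, 15, 20, 25]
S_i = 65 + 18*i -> [65, 83, 101, 119, 137]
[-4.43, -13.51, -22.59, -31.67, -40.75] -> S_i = -4.43 + -9.08*i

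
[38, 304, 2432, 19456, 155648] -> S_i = 38*8^i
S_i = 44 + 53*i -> [44, 97, 150, 203, 256]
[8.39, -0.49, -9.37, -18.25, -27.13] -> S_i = 8.39 + -8.88*i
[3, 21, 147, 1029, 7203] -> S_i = 3*7^i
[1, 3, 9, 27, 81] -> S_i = 1*3^i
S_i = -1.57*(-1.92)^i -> [-1.57, 3.01, -5.79, 11.11, -21.34]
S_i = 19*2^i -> [19, 38, 76, 152, 304]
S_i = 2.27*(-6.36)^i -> [2.27, -14.44, 91.82, -583.98, 3714.11]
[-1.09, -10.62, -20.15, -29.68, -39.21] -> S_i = -1.09 + -9.53*i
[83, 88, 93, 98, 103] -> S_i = 83 + 5*i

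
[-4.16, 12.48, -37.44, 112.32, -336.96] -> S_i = -4.16*(-3.00)^i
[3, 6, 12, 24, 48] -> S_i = 3*2^i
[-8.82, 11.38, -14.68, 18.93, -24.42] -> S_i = -8.82*(-1.29)^i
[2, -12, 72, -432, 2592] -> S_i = 2*-6^i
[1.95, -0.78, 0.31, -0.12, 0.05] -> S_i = 1.95*(-0.40)^i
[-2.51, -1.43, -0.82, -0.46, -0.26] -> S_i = -2.51*0.57^i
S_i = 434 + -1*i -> [434, 433, 432, 431, 430]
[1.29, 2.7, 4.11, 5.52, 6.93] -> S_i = 1.29 + 1.41*i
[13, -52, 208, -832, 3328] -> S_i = 13*-4^i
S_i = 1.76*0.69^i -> [1.76, 1.21, 0.84, 0.58, 0.4]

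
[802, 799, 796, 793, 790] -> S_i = 802 + -3*i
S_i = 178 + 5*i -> [178, 183, 188, 193, 198]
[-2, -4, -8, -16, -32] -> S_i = -2*2^i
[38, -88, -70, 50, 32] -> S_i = Random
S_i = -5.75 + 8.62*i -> [-5.75, 2.87, 11.49, 20.11, 28.73]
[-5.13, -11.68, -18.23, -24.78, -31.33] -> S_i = -5.13 + -6.55*i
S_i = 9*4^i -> [9, 36, 144, 576, 2304]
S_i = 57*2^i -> [57, 114, 228, 456, 912]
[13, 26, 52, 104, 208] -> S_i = 13*2^i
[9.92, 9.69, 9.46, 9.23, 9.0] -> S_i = 9.92 + -0.23*i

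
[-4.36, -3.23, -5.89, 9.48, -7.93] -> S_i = Random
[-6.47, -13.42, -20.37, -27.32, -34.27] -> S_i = -6.47 + -6.95*i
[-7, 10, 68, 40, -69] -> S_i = Random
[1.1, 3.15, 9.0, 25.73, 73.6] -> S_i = 1.10*2.86^i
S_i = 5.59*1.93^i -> [5.59, 10.79, 20.82, 40.19, 77.56]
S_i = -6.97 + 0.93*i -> [-6.97, -6.04, -5.11, -4.18, -3.25]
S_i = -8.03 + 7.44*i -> [-8.03, -0.59, 6.85, 14.29, 21.73]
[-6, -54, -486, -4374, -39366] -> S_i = -6*9^i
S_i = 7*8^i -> [7, 56, 448, 3584, 28672]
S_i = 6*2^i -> [6, 12, 24, 48, 96]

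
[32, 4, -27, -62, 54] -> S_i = Random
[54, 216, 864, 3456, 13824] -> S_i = 54*4^i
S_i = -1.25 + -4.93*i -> [-1.25, -6.18, -11.11, -16.04, -20.97]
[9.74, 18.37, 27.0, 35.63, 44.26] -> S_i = 9.74 + 8.63*i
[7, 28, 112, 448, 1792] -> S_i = 7*4^i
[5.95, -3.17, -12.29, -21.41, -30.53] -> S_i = 5.95 + -9.12*i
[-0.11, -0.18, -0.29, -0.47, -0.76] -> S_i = -0.11*1.62^i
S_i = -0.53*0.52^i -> [-0.53, -0.28, -0.14, -0.07, -0.04]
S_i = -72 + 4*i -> [-72, -68, -64, -60, -56]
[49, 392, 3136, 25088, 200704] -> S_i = 49*8^i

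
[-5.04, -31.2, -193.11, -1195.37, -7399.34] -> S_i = -5.04*6.19^i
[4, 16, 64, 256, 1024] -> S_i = 4*4^i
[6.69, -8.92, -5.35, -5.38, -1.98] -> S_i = Random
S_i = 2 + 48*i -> [2, 50, 98, 146, 194]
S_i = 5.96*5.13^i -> [5.96, 30.57, 156.85, 804.63, 4127.77]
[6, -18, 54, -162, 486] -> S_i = 6*-3^i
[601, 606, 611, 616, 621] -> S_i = 601 + 5*i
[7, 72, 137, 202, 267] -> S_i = 7 + 65*i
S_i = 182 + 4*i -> [182, 186, 190, 194, 198]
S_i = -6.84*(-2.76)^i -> [-6.84, 18.88, -52.1, 143.81, -396.91]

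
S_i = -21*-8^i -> [-21, 168, -1344, 10752, -86016]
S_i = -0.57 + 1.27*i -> [-0.57, 0.7, 1.97, 3.24, 4.51]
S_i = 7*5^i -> [7, 35, 175, 875, 4375]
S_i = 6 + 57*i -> [6, 63, 120, 177, 234]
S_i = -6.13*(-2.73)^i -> [-6.13, 16.73, -45.69, 124.72, -340.5]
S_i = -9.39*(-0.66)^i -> [-9.39, 6.2, -4.09, 2.7, -1.78]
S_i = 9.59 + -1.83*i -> [9.59, 7.76, 5.93, 4.1, 2.27]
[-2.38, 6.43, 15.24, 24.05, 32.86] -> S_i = -2.38 + 8.81*i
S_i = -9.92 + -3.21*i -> [-9.92, -13.13, -16.34, -19.55, -22.76]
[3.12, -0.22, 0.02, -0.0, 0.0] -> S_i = 3.12*(-0.07)^i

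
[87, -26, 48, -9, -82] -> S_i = Random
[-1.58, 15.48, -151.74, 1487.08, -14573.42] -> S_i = -1.58*(-9.80)^i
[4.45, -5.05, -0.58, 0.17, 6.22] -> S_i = Random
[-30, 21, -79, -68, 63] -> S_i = Random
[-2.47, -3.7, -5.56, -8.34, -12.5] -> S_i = -2.47*1.50^i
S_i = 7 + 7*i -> [7, 14, 21, 28, 35]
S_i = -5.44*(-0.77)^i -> [-5.44, 4.19, -3.23, 2.48, -1.91]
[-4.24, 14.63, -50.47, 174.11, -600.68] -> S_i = -4.24*(-3.45)^i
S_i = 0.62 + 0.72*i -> [0.62, 1.34, 2.06, 2.78, 3.5]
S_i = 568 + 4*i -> [568, 572, 576, 580, 584]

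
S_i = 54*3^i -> [54, 162, 486, 1458, 4374]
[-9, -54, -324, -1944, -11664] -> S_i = -9*6^i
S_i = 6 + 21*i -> [6, 27, 48, 69, 90]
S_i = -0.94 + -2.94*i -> [-0.94, -3.88, -6.82, -9.76, -12.7]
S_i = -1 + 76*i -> [-1, 75, 151, 227, 303]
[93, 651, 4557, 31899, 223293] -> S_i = 93*7^i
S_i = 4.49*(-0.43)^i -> [4.49, -1.93, 0.83, -0.36, 0.15]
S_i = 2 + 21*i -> [2, 23, 44, 65, 86]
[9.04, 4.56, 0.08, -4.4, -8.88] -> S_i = 9.04 + -4.48*i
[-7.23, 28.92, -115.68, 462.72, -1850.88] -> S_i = -7.23*(-4.00)^i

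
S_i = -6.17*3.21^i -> [-6.17, -19.81, -63.58, -204.08, -655.1]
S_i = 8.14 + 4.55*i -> [8.14, 12.69, 17.24, 21.79, 26.34]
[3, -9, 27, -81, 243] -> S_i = 3*-3^i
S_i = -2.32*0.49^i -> [-2.32, -1.14, -0.56, -0.27, -0.13]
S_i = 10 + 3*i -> [10, 13, 16, 19, 22]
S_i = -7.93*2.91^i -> [-7.93, -23.08, -67.15, -195.41, -568.65]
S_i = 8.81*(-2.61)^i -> [8.81, -22.99, 60.01, -156.64, 408.83]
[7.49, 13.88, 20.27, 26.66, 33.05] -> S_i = 7.49 + 6.39*i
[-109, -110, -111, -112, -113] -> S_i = -109 + -1*i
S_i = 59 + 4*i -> [59, 63, 67, 71, 75]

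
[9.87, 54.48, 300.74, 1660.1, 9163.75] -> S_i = 9.87*5.52^i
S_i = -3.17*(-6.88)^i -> [-3.17, 21.81, -150.05, 1032.34, -7102.53]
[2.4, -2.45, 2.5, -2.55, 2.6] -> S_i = 2.40*(-1.02)^i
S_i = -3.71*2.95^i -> [-3.71, -10.94, -32.29, -95.24, -280.97]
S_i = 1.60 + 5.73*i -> [1.6, 7.33, 13.06, 18.79, 24.52]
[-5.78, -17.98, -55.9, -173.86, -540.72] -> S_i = -5.78*3.11^i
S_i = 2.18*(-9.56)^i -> [2.18, -20.84, 199.24, -1904.72, 18209.08]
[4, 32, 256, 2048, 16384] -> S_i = 4*8^i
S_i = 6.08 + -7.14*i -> [6.08, -1.06, -8.2, -15.34, -22.48]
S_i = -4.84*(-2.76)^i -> [-4.84, 13.36, -36.87, 101.76, -280.85]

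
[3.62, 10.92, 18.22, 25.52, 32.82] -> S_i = 3.62 + 7.30*i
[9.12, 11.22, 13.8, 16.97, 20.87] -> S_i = 9.12*1.23^i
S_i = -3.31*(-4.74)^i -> [-3.31, 15.69, -74.37, 352.5, -1670.86]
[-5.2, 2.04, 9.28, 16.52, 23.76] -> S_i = -5.20 + 7.24*i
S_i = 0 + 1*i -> [0, 1, 2, 3, 4]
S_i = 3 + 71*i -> [3, 74, 145, 216, 287]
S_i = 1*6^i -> [1, 6, 36, 216, 1296]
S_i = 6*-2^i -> [6, -12, 24, -48, 96]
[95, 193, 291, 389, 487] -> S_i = 95 + 98*i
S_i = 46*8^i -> [46, 368, 2944, 23552, 188416]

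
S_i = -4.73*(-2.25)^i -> [-4.73, 10.64, -23.95, 53.88, -121.22]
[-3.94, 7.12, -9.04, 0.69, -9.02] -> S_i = Random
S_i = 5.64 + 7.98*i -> [5.64, 13.62, 21.6, 29.58, 37.56]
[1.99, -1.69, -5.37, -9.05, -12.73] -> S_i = 1.99 + -3.68*i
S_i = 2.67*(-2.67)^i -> [2.67, -7.13, 19.03, -50.82, 135.69]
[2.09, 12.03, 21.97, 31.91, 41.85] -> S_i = 2.09 + 9.94*i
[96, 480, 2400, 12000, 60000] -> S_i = 96*5^i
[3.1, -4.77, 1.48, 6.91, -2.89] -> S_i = Random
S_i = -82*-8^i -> [-82, 656, -5248, 41984, -335872]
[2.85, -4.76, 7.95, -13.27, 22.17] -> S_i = 2.85*(-1.67)^i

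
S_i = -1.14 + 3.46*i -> [-1.14, 2.32, 5.78, 9.24, 12.7]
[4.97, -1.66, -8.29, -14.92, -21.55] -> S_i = 4.97 + -6.63*i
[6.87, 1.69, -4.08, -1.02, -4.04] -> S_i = Random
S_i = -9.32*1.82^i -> [-9.32, -16.96, -30.87, -56.19, -102.26]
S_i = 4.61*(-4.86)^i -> [4.61, -22.4, 108.89, -529.19, 2571.85]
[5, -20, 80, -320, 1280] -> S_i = 5*-4^i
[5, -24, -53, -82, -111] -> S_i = 5 + -29*i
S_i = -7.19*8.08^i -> [-7.19, -58.1, -469.41, -3792.83, -30646.04]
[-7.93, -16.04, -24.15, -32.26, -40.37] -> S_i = -7.93 + -8.11*i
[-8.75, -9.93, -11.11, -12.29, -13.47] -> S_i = -8.75 + -1.18*i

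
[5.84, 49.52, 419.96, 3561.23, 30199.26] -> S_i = 5.84*8.48^i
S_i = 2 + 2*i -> [2, 4, 6, 8, 10]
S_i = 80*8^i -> [80, 640, 5120, 40960, 327680]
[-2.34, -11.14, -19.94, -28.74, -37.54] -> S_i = -2.34 + -8.80*i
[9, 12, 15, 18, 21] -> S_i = 9 + 3*i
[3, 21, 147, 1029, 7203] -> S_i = 3*7^i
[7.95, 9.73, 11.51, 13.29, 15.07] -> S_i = 7.95 + 1.78*i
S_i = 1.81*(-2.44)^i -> [1.81, -4.42, 10.78, -26.29, 64.16]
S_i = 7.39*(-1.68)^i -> [7.39, -12.42, 20.86, -35.04, 58.87]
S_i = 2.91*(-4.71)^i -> [2.91, -13.71, 64.56, -304.06, 1432.11]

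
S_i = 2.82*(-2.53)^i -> [2.82, -7.13, 18.05, -45.67, 115.54]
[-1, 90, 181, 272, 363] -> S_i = -1 + 91*i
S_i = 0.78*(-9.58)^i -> [0.78, -7.47, 71.59, -685.79, 6569.87]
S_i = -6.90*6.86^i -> [-6.9, -47.33, -324.71, -2227.52, -15280.78]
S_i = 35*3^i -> [35, 105, 315, 945, 2835]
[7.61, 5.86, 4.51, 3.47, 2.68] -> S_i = 7.61*0.77^i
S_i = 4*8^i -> [4, 32, 256, 2048, 16384]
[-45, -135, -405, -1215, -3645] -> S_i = -45*3^i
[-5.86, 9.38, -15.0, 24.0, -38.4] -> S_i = -5.86*(-1.60)^i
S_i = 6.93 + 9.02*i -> [6.93, 15.95, 24.97, 33.99, 43.01]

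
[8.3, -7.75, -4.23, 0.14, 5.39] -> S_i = Random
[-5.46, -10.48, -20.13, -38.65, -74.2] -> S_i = -5.46*1.92^i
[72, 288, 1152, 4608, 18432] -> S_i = 72*4^i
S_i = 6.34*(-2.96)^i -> [6.34, -18.77, 55.55, -164.42, 486.69]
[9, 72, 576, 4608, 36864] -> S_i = 9*8^i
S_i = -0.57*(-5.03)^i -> [-0.57, 2.87, -14.42, 72.54, -364.88]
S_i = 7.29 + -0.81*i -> [7.29, 6.48, 5.67, 4.86, 4.05]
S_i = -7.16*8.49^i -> [-7.16, -60.79, -516.09, -4381.63, -37200.07]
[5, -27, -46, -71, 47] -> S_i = Random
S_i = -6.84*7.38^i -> [-6.84, -50.48, -372.54, -2749.32, -20289.98]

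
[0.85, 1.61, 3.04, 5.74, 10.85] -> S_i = 0.85*1.89^i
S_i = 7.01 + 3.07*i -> [7.01, 10.08, 13.15, 16.22, 19.29]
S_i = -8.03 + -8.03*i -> [-8.03, -16.06, -24.09, -32.12, -40.15]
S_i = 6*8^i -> [6, 48, 384, 3072, 24576]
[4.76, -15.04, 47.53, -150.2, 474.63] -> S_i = 4.76*(-3.16)^i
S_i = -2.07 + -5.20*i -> [-2.07, -7.27, -12.47, -17.67, -22.87]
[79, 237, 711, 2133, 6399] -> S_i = 79*3^i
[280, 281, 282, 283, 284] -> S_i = 280 + 1*i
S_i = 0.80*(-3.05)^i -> [0.8, -2.44, 7.44, -22.7, 69.23]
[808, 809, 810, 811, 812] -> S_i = 808 + 1*i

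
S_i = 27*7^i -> [27, 189, 1323, 9261, 64827]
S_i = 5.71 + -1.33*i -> [5.71, 4.38, 3.05, 1.72, 0.39]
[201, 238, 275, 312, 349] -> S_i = 201 + 37*i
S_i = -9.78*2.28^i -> [-9.78, -22.3, -50.84, -115.92, -264.29]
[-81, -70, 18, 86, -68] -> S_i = Random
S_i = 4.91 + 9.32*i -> [4.91, 14.23, 23.55, 32.87, 42.19]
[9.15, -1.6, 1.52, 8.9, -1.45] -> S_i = Random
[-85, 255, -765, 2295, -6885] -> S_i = -85*-3^i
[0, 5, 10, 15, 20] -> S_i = 0 + 5*i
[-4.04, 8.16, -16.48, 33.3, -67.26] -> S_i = -4.04*(-2.02)^i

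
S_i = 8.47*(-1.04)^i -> [8.47, -8.81, 9.16, -9.53, 9.91]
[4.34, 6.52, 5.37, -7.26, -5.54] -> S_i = Random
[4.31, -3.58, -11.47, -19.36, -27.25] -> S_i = 4.31 + -7.89*i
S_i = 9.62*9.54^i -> [9.62, 91.77, 875.53, 8352.57, 79683.53]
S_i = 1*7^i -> [1, 7, 49, 343, 2401]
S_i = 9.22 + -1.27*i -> [9.22, 7.95, 6.68, 5.41, 4.14]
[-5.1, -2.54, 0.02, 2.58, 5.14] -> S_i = -5.10 + 2.56*i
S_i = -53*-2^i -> [-53, 106, -212, 424, -848]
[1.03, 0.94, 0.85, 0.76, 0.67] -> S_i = 1.03 + -0.09*i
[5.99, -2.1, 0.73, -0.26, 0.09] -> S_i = 5.99*(-0.35)^i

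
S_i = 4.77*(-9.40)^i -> [4.77, -44.84, 421.48, -3961.89, 37241.73]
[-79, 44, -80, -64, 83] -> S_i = Random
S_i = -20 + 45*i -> [-20, 25, 70, 115, 160]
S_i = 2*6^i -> [2, 12, 72, 432, 2592]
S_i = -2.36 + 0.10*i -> [-2.36, -2.26, -2.16, -2.06, -1.96]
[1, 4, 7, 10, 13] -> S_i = 1 + 3*i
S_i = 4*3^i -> [4, 12, 36, 108, 324]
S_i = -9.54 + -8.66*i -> [-9.54, -18.2, -26.86, -35.52, -44.18]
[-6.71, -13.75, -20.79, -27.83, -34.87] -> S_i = -6.71 + -7.04*i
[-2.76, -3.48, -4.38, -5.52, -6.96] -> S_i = -2.76*1.26^i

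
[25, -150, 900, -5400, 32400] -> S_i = 25*-6^i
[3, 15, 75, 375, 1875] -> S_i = 3*5^i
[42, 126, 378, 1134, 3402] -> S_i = 42*3^i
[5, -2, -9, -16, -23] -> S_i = 5 + -7*i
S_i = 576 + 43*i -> [576, 619, 662, 705, 748]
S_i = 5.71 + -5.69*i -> [5.71, 0.02, -5.67, -11.36, -17.05]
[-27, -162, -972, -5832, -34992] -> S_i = -27*6^i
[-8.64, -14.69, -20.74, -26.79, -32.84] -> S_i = -8.64 + -6.05*i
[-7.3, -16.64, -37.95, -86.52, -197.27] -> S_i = -7.30*2.28^i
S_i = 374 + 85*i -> [374, 459, 544, 629, 714]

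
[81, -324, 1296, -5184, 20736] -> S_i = 81*-4^i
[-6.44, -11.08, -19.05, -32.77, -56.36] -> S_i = -6.44*1.72^i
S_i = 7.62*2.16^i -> [7.62, 16.46, 35.55, 76.79, 165.87]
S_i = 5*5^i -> [5, 25, 125, 625, 3125]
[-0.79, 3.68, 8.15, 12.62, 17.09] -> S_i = -0.79 + 4.47*i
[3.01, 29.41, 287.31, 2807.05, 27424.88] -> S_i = 3.01*9.77^i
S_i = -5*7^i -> [-5, -35, -245, -1715, -12005]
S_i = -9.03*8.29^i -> [-9.03, -74.86, -620.58, -5144.6, -42648.71]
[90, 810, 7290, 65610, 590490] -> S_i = 90*9^i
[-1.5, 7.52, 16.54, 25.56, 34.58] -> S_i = -1.50 + 9.02*i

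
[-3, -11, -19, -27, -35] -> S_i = -3 + -8*i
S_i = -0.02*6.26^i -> [-0.02, -0.13, -0.78, -4.91, -30.71]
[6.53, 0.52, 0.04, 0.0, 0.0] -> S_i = 6.53*0.08^i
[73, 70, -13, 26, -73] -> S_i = Random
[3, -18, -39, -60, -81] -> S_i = 3 + -21*i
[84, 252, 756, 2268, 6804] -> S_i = 84*3^i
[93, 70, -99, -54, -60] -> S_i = Random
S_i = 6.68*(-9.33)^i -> [6.68, -62.32, 581.49, -5425.27, 50617.77]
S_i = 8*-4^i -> [8, -32, 128, -512, 2048]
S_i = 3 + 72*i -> [3, 75, 147, 219, 291]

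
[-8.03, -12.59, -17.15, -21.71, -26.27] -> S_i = -8.03 + -4.56*i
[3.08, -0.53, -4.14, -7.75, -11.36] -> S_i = 3.08 + -3.61*i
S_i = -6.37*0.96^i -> [-6.37, -6.12, -5.87, -5.64, -5.41]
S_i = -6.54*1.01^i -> [-6.54, -6.61, -6.67, -6.74, -6.81]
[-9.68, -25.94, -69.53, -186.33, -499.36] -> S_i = -9.68*2.68^i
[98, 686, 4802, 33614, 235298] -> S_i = 98*7^i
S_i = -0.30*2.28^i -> [-0.3, -0.68, -1.56, -3.56, -8.11]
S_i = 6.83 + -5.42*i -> [6.83, 1.41, -4.01, -9.43, -14.85]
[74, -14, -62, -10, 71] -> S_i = Random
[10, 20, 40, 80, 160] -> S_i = 10*2^i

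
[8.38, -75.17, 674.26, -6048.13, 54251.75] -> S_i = 8.38*(-8.97)^i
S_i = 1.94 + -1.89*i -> [1.94, 0.05, -1.84, -3.73, -5.62]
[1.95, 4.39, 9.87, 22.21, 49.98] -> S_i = 1.95*2.25^i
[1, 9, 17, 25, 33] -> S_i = 1 + 8*i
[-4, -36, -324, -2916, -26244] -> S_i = -4*9^i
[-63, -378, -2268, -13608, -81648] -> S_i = -63*6^i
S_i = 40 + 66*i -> [40, 106, 172, 238, 304]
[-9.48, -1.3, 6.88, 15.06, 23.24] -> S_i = -9.48 + 8.18*i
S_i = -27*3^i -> [-27, -81, -243, -729, -2187]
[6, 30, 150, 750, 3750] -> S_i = 6*5^i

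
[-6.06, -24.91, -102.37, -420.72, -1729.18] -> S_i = -6.06*4.11^i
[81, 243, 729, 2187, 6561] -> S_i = 81*3^i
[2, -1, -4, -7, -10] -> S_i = 2 + -3*i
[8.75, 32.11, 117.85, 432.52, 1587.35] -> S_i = 8.75*3.67^i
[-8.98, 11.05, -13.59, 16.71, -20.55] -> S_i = -8.98*(-1.23)^i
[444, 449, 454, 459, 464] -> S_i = 444 + 5*i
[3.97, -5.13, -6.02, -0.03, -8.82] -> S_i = Random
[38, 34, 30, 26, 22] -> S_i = 38 + -4*i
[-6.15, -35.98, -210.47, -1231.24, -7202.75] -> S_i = -6.15*5.85^i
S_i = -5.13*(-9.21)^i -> [-5.13, 47.25, -435.15, 4007.71, -36911.01]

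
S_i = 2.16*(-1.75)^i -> [2.16, -3.78, 6.62, -11.58, 20.26]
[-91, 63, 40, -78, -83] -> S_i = Random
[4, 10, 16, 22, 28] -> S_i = 4 + 6*i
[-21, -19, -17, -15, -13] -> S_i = -21 + 2*i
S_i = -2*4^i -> [-2, -8, -32, -128, -512]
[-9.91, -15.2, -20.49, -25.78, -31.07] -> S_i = -9.91 + -5.29*i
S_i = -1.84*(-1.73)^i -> [-1.84, 3.18, -5.51, 9.53, -16.48]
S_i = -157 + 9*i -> [-157, -148, -139, -130, -121]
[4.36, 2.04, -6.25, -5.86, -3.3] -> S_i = Random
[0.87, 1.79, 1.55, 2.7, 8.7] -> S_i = Random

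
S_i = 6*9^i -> [6, 54, 486, 4374, 39366]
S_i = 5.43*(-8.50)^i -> [5.43, -46.16, 392.32, -3334.7, 28344.94]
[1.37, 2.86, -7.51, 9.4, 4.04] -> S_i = Random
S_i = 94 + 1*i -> [94, 95, 96, 97, 98]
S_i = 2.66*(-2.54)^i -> [2.66, -6.76, 17.16, -43.59, 110.72]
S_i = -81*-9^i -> [-81, 729, -6561, 59049, -531441]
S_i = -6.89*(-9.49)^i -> [-6.89, 65.39, -620.51, 5888.68, -55883.56]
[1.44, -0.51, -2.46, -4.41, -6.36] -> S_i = 1.44 + -1.95*i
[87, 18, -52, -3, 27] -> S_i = Random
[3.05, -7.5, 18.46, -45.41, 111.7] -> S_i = 3.05*(-2.46)^i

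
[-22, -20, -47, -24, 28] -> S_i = Random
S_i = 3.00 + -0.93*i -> [3.0, 2.07, 1.14, 0.21, -0.72]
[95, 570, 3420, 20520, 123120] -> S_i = 95*6^i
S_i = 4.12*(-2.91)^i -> [4.12, -11.99, 34.89, -101.53, 295.44]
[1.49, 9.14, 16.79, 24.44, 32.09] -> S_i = 1.49 + 7.65*i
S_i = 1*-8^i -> [1, -8, 64, -512, 4096]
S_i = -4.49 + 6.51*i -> [-4.49, 2.02, 8.53, 15.04, 21.55]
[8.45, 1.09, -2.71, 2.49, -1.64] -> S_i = Random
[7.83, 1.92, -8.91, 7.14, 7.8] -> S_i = Random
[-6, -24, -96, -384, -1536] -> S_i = -6*4^i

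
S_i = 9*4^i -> [9, 36, 144, 576, 2304]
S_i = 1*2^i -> [1, 2, 4, 8, 16]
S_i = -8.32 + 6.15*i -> [-8.32, -2.17, 3.98, 10.13, 16.28]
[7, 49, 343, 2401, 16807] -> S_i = 7*7^i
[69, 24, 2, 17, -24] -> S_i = Random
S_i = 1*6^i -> [1, 6, 36, 216, 1296]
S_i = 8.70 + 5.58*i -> [8.7, 14.28, 19.86, 25.44, 31.02]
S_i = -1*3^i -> [-1, -3, -9, -27, -81]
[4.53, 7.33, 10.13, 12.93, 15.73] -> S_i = 4.53 + 2.80*i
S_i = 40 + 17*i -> [40, 57, 74, 91, 108]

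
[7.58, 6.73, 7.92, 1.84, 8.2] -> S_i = Random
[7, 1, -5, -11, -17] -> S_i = 7 + -6*i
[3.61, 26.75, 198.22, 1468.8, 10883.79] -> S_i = 3.61*7.41^i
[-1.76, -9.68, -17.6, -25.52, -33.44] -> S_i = -1.76 + -7.92*i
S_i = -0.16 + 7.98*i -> [-0.16, 7.82, 15.8, 23.78, 31.76]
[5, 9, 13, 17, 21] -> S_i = 5 + 4*i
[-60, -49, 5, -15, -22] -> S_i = Random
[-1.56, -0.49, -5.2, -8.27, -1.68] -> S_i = Random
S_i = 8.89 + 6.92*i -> [8.89, 15.81, 22.73, 29.65, 36.57]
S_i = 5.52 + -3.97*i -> [5.52, 1.55, -2.42, -6.39, -10.36]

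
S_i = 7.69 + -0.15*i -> [7.69, 7.54, 7.39, 7.24, 7.09]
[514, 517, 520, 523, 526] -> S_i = 514 + 3*i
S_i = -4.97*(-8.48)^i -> [-4.97, 42.15, -357.39, 3030.71, -25700.39]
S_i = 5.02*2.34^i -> [5.02, 11.75, 27.49, 64.32, 150.51]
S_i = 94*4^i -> [94, 376, 1504, 6016, 24064]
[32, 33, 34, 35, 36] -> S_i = 32 + 1*i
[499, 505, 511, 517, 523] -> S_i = 499 + 6*i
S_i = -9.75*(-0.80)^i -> [-9.75, 7.8, -6.24, 4.99, -3.99]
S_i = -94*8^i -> [-94, -752, -6016, -48128, -385024]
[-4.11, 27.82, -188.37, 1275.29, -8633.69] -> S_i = -4.11*(-6.77)^i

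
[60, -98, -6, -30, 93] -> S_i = Random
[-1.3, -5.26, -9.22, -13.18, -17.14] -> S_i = -1.30 + -3.96*i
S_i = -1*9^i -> [-1, -9, -81, -729, -6561]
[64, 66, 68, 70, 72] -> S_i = 64 + 2*i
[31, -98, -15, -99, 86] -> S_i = Random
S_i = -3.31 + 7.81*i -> [-3.31, 4.5, 12.31, 20.12, 27.93]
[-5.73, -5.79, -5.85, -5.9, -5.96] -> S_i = -5.73*1.01^i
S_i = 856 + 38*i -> [856, 894, 932, 970, 1008]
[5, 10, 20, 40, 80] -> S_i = 5*2^i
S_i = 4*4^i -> [4, 16, 64, 256, 1024]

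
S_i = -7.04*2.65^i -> [-7.04, -18.66, -49.44, -131.01, -347.18]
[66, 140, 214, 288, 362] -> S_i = 66 + 74*i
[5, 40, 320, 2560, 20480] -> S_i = 5*8^i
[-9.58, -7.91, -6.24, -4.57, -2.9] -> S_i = -9.58 + 1.67*i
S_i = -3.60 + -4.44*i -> [-3.6, -8.04, -12.48, -16.92, -21.36]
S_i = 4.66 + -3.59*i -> [4.66, 1.07, -2.52, -6.11, -9.7]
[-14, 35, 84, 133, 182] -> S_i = -14 + 49*i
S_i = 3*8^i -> [3, 24, 192, 1536, 12288]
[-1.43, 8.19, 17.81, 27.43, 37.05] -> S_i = -1.43 + 9.62*i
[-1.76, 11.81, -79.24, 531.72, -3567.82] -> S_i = -1.76*(-6.71)^i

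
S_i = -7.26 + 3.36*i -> [-7.26, -3.9, -0.54, 2.82, 6.18]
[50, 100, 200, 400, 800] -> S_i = 50*2^i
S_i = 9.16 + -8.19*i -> [9.16, 0.97, -7.22, -15.41, -23.6]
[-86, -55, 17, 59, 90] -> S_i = Random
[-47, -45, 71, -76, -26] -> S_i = Random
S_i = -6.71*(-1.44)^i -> [-6.71, 9.66, -13.91, 20.04, -28.85]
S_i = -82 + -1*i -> [-82, -83, -84, -85, -86]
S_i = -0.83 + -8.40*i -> [-0.83, -9.23, -17.63, -26.03, -34.43]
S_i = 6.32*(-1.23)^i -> [6.32, -7.77, 9.56, -11.76, 14.47]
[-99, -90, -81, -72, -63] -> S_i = -99 + 9*i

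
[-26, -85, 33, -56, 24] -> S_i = Random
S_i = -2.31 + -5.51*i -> [-2.31, -7.82, -13.33, -18.84, -24.35]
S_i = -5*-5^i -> [-5, 25, -125, 625, -3125]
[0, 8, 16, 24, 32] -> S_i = 0 + 8*i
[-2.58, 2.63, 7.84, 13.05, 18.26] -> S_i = -2.58 + 5.21*i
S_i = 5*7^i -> [5, 35, 245, 1715, 12005]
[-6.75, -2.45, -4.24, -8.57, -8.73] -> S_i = Random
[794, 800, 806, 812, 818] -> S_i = 794 + 6*i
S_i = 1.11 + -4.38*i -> [1.11, -3.27, -7.65, -12.03, -16.41]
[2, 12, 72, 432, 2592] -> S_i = 2*6^i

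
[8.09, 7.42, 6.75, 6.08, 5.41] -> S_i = 8.09 + -0.67*i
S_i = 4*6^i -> [4, 24, 144, 864, 5184]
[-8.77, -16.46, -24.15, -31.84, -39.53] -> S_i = -8.77 + -7.69*i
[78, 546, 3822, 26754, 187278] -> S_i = 78*7^i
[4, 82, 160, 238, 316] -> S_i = 4 + 78*i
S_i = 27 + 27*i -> [27, 54, 81, 108, 135]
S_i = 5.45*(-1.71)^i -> [5.45, -9.32, 15.94, -27.25, 46.6]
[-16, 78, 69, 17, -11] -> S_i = Random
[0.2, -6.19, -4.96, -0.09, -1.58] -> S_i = Random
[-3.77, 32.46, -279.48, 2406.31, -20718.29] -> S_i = -3.77*(-8.61)^i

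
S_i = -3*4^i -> [-3, -12, -48, -192, -768]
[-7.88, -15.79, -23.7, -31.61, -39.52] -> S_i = -7.88 + -7.91*i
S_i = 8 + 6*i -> [8, 14, 20, 26, 32]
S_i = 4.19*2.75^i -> [4.19, 11.52, 31.69, 87.14, 239.63]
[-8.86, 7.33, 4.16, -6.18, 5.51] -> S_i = Random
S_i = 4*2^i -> [4, 8, 16, 32, 64]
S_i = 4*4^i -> [4, 16, 64, 256, 1024]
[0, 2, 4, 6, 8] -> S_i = 0 + 2*i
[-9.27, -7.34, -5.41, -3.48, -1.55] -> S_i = -9.27 + 1.93*i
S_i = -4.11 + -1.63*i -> [-4.11, -5.74, -7.37, -9.0, -10.63]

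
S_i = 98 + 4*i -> [98, 102, 106, 110, 114]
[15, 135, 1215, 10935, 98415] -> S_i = 15*9^i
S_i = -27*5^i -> [-27, -135, -675, -3375, -16875]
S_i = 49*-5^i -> [49, -245, 1225, -6125, 30625]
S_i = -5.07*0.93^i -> [-5.07, -4.72, -4.39, -4.08, -3.79]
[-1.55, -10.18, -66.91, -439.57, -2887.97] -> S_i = -1.55*6.57^i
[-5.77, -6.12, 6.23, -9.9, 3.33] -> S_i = Random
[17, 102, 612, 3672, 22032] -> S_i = 17*6^i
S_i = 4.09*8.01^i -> [4.09, 32.76, 262.41, 2101.94, 16836.56]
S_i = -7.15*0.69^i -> [-7.15, -4.93, -3.4, -2.35, -1.62]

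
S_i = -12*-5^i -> [-12, 60, -300, 1500, -7500]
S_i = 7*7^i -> [7, 49, 343, 2401, 16807]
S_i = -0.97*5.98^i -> [-0.97, -5.8, -34.69, -207.43, -1240.44]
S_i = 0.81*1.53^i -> [0.81, 1.24, 1.9, 2.9, 4.44]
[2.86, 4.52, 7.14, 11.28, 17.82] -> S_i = 2.86*1.58^i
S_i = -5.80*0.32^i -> [-5.8, -1.86, -0.59, -0.19, -0.06]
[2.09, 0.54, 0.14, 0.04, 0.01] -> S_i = 2.09*0.26^i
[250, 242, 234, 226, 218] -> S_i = 250 + -8*i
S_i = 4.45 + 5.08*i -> [4.45, 9.53, 14.61, 19.69, 24.77]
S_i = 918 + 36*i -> [918, 954, 990, 1026, 1062]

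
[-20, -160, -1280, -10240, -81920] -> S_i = -20*8^i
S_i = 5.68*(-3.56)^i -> [5.68, -20.22, 71.99, -256.27, 912.32]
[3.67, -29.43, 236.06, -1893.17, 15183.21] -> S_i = 3.67*(-8.02)^i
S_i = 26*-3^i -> [26, -78, 234, -702, 2106]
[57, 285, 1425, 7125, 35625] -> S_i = 57*5^i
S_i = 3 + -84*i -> [3, -81, -165, -249, -333]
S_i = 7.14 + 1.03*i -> [7.14, 8.17, 9.2, 10.23, 11.26]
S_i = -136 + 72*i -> [-136, -64, 8, 80, 152]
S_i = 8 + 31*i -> [8, 39, 70, 101, 132]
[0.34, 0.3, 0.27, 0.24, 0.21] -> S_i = 0.34*0.89^i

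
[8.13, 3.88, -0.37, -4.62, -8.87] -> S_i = 8.13 + -4.25*i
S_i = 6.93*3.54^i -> [6.93, 24.53, 86.84, 307.43, 1088.29]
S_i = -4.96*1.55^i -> [-4.96, -7.69, -11.92, -18.47, -28.63]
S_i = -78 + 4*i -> [-78, -74, -70, -66, -62]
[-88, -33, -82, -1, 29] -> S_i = Random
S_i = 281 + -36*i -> [281, 245, 209, 173, 137]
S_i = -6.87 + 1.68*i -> [-6.87, -5.19, -3.51, -1.83, -0.15]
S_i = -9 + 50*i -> [-9, 41, 91, 141, 191]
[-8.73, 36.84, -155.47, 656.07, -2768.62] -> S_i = -8.73*(-4.22)^i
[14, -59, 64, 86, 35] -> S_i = Random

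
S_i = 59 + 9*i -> [59, 68, 77, 86, 95]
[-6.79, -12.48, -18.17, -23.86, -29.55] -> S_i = -6.79 + -5.69*i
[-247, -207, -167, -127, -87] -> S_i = -247 + 40*i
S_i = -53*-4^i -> [-53, 212, -848, 3392, -13568]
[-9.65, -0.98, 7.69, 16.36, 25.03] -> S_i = -9.65 + 8.67*i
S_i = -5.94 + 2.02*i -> [-5.94, -3.92, -1.9, 0.12, 2.14]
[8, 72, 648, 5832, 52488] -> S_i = 8*9^i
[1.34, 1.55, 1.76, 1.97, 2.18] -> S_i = 1.34 + 0.21*i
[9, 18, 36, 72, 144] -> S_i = 9*2^i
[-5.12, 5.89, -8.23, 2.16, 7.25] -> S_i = Random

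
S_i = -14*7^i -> [-14, -98, -686, -4802, -33614]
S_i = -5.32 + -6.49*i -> [-5.32, -11.81, -18.3, -24.79, -31.28]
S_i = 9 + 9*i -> [9, 18, 27, 36, 45]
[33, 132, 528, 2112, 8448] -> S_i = 33*4^i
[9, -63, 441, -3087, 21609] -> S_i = 9*-7^i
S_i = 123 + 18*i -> [123, 141, 159, 177, 195]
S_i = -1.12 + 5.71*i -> [-1.12, 4.59, 10.3, 16.01, 21.72]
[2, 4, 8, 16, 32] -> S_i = 2*2^i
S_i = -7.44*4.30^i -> [-7.44, -31.99, -137.57, -591.53, -2543.59]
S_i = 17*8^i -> [17, 136, 1088, 8704, 69632]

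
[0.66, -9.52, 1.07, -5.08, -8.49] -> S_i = Random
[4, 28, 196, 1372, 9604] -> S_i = 4*7^i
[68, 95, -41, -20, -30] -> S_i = Random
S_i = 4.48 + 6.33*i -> [4.48, 10.81, 17.14, 23.47, 29.8]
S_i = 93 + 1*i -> [93, 94, 95, 96, 97]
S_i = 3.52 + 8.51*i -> [3.52, 12.03, 20.54, 29.05, 37.56]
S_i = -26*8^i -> [-26, -208, -1664, -13312, -106496]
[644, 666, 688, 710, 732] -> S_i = 644 + 22*i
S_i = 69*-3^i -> [69, -207, 621, -1863, 5589]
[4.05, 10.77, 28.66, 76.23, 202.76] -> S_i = 4.05*2.66^i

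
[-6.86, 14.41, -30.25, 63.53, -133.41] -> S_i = -6.86*(-2.10)^i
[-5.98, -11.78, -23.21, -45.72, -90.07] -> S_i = -5.98*1.97^i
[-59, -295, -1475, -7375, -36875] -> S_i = -59*5^i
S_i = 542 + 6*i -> [542, 548, 554, 560, 566]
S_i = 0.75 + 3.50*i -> [0.75, 4.25, 7.75, 11.25, 14.75]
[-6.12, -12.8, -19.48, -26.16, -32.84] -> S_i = -6.12 + -6.68*i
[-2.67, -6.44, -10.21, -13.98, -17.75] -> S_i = -2.67 + -3.77*i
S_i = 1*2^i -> [1, 2, 4, 8, 16]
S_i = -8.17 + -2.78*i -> [-8.17, -10.95, -13.73, -16.51, -19.29]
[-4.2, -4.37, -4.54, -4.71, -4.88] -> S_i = -4.20 + -0.17*i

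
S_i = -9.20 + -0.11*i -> [-9.2, -9.31, -9.42, -9.53, -9.64]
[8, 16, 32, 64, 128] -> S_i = 8*2^i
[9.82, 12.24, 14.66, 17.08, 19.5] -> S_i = 9.82 + 2.42*i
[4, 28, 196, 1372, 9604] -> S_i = 4*7^i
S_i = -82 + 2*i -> [-82, -80, -78, -76, -74]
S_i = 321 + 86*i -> [321, 407, 493, 579, 665]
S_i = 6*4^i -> [6, 24, 96, 384, 1536]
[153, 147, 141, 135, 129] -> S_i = 153 + -6*i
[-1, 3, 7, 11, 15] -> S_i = -1 + 4*i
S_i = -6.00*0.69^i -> [-6.0, -4.14, -2.86, -1.97, -1.36]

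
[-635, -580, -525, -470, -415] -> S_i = -635 + 55*i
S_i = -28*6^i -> [-28, -168, -1008, -6048, -36288]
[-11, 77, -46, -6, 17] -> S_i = Random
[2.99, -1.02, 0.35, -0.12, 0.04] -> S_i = 2.99*(-0.34)^i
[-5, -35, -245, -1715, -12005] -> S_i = -5*7^i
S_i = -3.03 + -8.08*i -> [-3.03, -11.11, -19.19, -27.27, -35.35]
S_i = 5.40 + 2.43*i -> [5.4, 7.83, 10.26, 12.69, 15.12]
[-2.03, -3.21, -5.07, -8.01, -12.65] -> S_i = -2.03*1.58^i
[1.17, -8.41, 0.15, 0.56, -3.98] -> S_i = Random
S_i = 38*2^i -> [38, 76, 152, 304, 608]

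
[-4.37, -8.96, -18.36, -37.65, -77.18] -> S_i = -4.37*2.05^i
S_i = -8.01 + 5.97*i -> [-8.01, -2.04, 3.93, 9.9, 15.87]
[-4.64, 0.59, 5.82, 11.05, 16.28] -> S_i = -4.64 + 5.23*i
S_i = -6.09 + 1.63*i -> [-6.09, -4.46, -2.83, -1.2, 0.43]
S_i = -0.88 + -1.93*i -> [-0.88, -2.81, -4.74, -6.67, -8.6]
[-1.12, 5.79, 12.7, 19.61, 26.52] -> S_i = -1.12 + 6.91*i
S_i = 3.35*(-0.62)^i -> [3.35, -2.08, 1.29, -0.8, 0.5]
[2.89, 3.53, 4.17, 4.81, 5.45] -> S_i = 2.89 + 0.64*i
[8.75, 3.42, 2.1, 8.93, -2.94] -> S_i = Random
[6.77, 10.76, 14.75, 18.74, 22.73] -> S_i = 6.77 + 3.99*i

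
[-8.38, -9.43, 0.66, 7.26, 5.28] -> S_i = Random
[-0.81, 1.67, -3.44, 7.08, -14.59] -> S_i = -0.81*(-2.06)^i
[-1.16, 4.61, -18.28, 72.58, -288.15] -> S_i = -1.16*(-3.97)^i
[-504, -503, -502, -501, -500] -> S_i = -504 + 1*i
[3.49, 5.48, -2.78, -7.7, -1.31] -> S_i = Random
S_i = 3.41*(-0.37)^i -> [3.41, -1.26, 0.47, -0.17, 0.06]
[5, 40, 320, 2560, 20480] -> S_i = 5*8^i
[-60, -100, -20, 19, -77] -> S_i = Random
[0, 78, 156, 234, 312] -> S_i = 0 + 78*i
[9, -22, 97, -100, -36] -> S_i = Random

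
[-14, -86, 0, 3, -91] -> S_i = Random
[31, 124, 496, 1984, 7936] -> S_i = 31*4^i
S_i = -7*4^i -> [-7, -28, -112, -448, -1792]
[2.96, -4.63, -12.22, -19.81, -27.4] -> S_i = 2.96 + -7.59*i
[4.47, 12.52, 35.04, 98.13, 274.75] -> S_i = 4.47*2.80^i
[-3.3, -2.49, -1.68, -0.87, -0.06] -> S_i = -3.30 + 0.81*i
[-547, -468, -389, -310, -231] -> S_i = -547 + 79*i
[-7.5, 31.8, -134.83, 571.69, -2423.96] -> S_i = -7.50*(-4.24)^i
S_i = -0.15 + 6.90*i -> [-0.15, 6.75, 13.65, 20.55, 27.45]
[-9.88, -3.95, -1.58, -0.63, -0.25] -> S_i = -9.88*0.40^i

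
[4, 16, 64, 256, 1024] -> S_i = 4*4^i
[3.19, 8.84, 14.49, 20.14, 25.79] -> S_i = 3.19 + 5.65*i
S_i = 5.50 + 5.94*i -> [5.5, 11.44, 17.38, 23.32, 29.26]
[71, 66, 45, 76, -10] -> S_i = Random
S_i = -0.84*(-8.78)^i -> [-0.84, 7.38, -64.75, 568.54, -4991.8]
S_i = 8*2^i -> [8, 16, 32, 64, 128]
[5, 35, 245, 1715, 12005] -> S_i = 5*7^i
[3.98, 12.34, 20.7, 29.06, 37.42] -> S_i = 3.98 + 8.36*i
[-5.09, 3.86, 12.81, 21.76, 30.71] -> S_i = -5.09 + 8.95*i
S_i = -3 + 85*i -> [-3, 82, 167, 252, 337]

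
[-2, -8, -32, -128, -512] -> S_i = -2*4^i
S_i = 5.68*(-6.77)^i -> [5.68, -38.45, 260.33, -1762.44, 11931.72]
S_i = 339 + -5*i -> [339, 334, 329, 324, 319]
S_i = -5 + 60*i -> [-5, 55, 115, 175, 235]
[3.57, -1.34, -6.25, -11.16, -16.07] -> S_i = 3.57 + -4.91*i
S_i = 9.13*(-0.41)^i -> [9.13, -3.74, 1.53, -0.63, 0.26]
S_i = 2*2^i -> [2, 4, 8, 16, 32]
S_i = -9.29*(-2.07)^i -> [-9.29, 19.23, -39.81, 82.4, -170.57]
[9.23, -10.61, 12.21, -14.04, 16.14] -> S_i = 9.23*(-1.15)^i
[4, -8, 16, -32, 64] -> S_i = 4*-2^i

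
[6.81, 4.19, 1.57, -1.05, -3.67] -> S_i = 6.81 + -2.62*i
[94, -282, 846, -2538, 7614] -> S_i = 94*-3^i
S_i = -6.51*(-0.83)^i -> [-6.51, 5.4, -4.48, 3.72, -3.09]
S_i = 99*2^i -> [99, 198, 396, 792, 1584]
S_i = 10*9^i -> [10, 90, 810, 7290, 65610]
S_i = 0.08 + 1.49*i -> [0.08, 1.57, 3.06, 4.55, 6.04]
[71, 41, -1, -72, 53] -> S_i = Random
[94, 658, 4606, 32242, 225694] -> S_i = 94*7^i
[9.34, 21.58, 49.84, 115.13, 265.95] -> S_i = 9.34*2.31^i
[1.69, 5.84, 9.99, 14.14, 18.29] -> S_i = 1.69 + 4.15*i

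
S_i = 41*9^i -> [41, 369, 3321, 29889, 269001]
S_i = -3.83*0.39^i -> [-3.83, -1.49, -0.58, -0.23, -0.09]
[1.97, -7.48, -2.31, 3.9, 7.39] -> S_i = Random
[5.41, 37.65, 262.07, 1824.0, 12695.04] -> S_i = 5.41*6.96^i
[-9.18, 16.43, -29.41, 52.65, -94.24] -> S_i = -9.18*(-1.79)^i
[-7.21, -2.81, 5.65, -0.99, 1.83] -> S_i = Random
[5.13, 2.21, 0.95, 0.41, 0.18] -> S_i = 5.13*0.43^i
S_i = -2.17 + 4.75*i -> [-2.17, 2.58, 7.33, 12.08, 16.83]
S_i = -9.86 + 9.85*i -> [-9.86, -0.01, 9.84, 19.69, 29.54]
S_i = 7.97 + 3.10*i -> [7.97, 11.07, 14.17, 17.27, 20.37]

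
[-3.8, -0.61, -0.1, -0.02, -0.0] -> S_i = -3.80*0.16^i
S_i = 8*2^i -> [8, 16, 32, 64, 128]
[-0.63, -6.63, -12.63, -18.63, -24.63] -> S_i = -0.63 + -6.00*i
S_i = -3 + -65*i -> [-3, -68, -133, -198, -263]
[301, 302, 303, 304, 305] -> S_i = 301 + 1*i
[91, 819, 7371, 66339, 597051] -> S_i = 91*9^i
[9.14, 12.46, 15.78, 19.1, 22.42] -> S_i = 9.14 + 3.32*i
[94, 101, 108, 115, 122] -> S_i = 94 + 7*i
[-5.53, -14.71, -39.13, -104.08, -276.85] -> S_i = -5.53*2.66^i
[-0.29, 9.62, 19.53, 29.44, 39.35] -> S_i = -0.29 + 9.91*i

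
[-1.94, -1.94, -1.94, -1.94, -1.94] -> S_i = -1.94*1.00^i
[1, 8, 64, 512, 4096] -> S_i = 1*8^i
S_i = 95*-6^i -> [95, -570, 3420, -20520, 123120]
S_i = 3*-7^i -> [3, -21, 147, -1029, 7203]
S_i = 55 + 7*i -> [55, 62, 69, 76, 83]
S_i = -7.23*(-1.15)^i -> [-7.23, 8.31, -9.56, 11.0, -12.65]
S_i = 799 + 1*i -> [799, 800, 801, 802, 803]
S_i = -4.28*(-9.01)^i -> [-4.28, 38.56, -347.45, 3130.53, -28206.09]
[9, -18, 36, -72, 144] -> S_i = 9*-2^i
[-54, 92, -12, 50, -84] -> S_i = Random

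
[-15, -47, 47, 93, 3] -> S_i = Random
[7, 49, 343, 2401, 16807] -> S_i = 7*7^i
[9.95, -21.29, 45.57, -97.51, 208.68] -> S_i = 9.95*(-2.14)^i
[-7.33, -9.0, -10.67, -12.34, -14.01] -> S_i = -7.33 + -1.67*i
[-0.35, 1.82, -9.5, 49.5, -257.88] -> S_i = -0.35*(-5.21)^i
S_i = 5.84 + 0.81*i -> [5.84, 6.65, 7.46, 8.27, 9.08]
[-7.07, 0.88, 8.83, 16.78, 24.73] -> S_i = -7.07 + 7.95*i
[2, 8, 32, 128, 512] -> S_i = 2*4^i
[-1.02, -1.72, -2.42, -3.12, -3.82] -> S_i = -1.02 + -0.70*i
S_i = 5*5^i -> [5, 25, 125, 625, 3125]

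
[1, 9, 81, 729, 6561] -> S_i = 1*9^i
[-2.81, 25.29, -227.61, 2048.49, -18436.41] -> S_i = -2.81*(-9.00)^i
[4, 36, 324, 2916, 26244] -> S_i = 4*9^i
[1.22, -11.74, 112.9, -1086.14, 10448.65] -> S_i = 1.22*(-9.62)^i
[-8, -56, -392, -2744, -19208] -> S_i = -8*7^i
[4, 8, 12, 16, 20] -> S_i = 4 + 4*i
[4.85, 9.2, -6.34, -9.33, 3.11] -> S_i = Random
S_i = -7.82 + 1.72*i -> [-7.82, -6.1, -4.38, -2.66, -0.94]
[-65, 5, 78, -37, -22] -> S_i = Random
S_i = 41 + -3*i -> [41, 38, 35, 32, 29]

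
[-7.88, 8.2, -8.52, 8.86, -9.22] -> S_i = -7.88*(-1.04)^i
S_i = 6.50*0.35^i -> [6.5, 2.28, 0.8, 0.28, 0.1]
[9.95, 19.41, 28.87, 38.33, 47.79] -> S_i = 9.95 + 9.46*i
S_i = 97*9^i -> [97, 873, 7857, 70713, 636417]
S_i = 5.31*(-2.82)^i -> [5.31, -14.97, 42.23, -119.08, 335.81]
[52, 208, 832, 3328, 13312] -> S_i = 52*4^i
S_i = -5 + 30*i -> [-5, 25, 55, 85, 115]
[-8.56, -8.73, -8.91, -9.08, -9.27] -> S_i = -8.56*1.02^i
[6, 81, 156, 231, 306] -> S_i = 6 + 75*i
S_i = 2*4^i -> [2, 8, 32, 128, 512]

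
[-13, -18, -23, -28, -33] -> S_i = -13 + -5*i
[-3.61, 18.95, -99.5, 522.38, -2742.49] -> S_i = -3.61*(-5.25)^i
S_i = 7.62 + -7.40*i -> [7.62, 0.22, -7.18, -14.58, -21.98]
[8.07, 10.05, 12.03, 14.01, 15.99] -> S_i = 8.07 + 1.98*i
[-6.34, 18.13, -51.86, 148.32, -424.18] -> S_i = -6.34*(-2.86)^i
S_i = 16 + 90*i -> [16, 106, 196, 286, 376]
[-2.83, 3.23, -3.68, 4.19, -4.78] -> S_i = -2.83*(-1.14)^i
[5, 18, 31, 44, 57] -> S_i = 5 + 13*i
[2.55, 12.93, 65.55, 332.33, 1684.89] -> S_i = 2.55*5.07^i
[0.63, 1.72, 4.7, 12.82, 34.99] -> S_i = 0.63*2.73^i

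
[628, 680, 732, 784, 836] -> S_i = 628 + 52*i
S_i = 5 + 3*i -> [5, 8, 11, 14, 17]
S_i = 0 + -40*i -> [0, -40, -80, -120, -160]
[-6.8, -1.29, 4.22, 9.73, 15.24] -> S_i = -6.80 + 5.51*i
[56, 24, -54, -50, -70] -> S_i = Random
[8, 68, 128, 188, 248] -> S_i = 8 + 60*i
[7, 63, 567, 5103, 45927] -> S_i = 7*9^i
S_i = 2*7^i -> [2, 14, 98, 686, 4802]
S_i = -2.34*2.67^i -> [-2.34, -6.25, -16.68, -44.54, -118.92]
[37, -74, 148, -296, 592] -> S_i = 37*-2^i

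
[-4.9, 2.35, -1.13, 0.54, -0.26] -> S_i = -4.90*(-0.48)^i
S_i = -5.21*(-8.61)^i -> [-5.21, 44.86, -386.23, 3325.43, -28631.91]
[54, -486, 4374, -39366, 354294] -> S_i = 54*-9^i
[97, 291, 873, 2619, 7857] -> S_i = 97*3^i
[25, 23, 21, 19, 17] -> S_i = 25 + -2*i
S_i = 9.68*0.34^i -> [9.68, 3.29, 1.12, 0.38, 0.13]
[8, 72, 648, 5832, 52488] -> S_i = 8*9^i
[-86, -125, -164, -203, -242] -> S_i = -86 + -39*i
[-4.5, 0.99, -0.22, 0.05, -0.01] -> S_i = -4.50*(-0.22)^i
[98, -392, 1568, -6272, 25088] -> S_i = 98*-4^i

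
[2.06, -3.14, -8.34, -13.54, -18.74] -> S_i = 2.06 + -5.20*i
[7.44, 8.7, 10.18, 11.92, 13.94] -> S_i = 7.44*1.17^i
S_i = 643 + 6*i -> [643, 649, 655, 661, 667]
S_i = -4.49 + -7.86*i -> [-4.49, -12.35, -20.21, -28.07, -35.93]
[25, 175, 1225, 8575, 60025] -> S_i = 25*7^i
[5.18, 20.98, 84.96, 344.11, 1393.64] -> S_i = 5.18*4.05^i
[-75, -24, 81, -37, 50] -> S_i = Random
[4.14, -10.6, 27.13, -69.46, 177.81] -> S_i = 4.14*(-2.56)^i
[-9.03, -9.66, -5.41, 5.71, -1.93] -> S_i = Random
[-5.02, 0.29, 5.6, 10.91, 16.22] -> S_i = -5.02 + 5.31*i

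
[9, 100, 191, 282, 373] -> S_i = 9 + 91*i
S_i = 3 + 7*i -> [3, 10, 17, 24, 31]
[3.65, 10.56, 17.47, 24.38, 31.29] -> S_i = 3.65 + 6.91*i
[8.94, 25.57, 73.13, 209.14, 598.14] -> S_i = 8.94*2.86^i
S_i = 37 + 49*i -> [37, 86, 135, 184, 233]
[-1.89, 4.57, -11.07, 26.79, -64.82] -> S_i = -1.89*(-2.42)^i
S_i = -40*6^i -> [-40, -240, -1440, -8640, -51840]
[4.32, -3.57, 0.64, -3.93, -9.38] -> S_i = Random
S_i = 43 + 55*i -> [43, 98, 153, 208, 263]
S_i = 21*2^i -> [21, 42, 84, 168, 336]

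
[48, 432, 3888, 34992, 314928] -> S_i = 48*9^i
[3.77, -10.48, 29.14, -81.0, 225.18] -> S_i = 3.77*(-2.78)^i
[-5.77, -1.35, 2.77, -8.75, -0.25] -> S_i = Random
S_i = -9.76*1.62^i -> [-9.76, -15.81, -25.61, -41.49, -67.22]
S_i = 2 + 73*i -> [2, 75, 148, 221, 294]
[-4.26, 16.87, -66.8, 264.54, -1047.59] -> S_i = -4.26*(-3.96)^i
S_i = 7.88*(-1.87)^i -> [7.88, -14.74, 27.56, -51.53, 96.36]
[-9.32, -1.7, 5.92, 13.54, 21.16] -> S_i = -9.32 + 7.62*i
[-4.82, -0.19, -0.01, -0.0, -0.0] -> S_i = -4.82*0.04^i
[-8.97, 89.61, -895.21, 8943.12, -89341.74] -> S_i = -8.97*(-9.99)^i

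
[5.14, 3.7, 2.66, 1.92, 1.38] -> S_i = 5.14*0.72^i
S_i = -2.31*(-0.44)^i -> [-2.31, 1.02, -0.45, 0.2, -0.09]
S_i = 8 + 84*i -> [8, 92, 176, 260, 344]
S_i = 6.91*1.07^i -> [6.91, 7.39, 7.91, 8.47, 9.06]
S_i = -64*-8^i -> [-64, 512, -4096, 32768, -262144]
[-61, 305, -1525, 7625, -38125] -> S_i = -61*-5^i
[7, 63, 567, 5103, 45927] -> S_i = 7*9^i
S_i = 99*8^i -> [99, 792, 6336, 50688, 405504]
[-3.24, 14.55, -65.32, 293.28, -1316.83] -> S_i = -3.24*(-4.49)^i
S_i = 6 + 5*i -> [6, 11, 16, 21, 26]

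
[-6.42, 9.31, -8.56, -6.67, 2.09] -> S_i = Random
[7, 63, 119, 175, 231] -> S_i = 7 + 56*i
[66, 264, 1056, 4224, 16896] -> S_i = 66*4^i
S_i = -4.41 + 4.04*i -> [-4.41, -0.37, 3.67, 7.71, 11.75]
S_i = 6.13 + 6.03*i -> [6.13, 12.16, 18.19, 24.22, 30.25]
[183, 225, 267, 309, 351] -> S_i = 183 + 42*i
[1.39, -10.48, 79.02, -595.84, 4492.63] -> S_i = 1.39*(-7.54)^i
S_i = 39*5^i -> [39, 195, 975, 4875, 24375]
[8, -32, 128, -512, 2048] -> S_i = 8*-4^i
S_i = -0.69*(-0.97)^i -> [-0.69, 0.67, -0.65, 0.63, -0.61]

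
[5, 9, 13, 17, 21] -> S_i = 5 + 4*i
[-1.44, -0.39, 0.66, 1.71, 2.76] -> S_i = -1.44 + 1.05*i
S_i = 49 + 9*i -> [49, 58, 67, 76, 85]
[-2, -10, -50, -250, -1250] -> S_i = -2*5^i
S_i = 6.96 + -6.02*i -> [6.96, 0.94, -5.08, -11.1, -17.12]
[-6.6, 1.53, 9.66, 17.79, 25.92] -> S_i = -6.60 + 8.13*i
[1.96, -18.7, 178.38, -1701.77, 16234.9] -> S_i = 1.96*(-9.54)^i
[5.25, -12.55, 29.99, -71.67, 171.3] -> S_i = 5.25*(-2.39)^i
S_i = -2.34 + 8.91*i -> [-2.34, 6.57, 15.48, 24.39, 33.3]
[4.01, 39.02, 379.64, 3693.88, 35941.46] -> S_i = 4.01*9.73^i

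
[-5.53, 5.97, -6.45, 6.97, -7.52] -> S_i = -5.53*(-1.08)^i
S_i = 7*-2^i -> [7, -14, 28, -56, 112]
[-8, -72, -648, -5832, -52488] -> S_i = -8*9^i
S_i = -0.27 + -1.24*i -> [-0.27, -1.51, -2.75, -3.99, -5.23]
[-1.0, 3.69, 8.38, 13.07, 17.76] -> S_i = -1.00 + 4.69*i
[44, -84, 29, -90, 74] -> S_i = Random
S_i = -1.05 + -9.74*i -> [-1.05, -10.79, -20.53, -30.27, -40.01]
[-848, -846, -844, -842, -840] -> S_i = -848 + 2*i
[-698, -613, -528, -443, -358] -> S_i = -698 + 85*i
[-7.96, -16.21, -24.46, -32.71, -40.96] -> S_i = -7.96 + -8.25*i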